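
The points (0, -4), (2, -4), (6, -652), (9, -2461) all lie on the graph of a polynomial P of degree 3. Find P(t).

Using the Lagrange interpolation formula with nodes 0, 2, 6, 9:
  L_0(t) = (t - 2)(t - 6)(t - 9) / -108
  L_1(t) = t(t - 6)(t - 9) / 56
  L_2(t) = t(t - 2)(t - 9) / -72
  L_3(t) = t(t - 2)(t - 6) / 189
Then P(t) = -4·L_0(t) - 4·L_1(t) - 652·L_2(t) - 2461·L_3(t).
Expanding and collecting terms gives P(t) = -4t^3 + 5t^2 + 6t - 4.
Check: P(0) = -4. ✓

P(t) = -4t^3 + 5t^2 + 6t - 4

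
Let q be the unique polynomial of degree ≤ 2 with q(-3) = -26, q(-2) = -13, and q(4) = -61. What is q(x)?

Using the Lagrange interpolation formula with nodes -3, -2, 4:
  L_0(x) = (x + 2)(x - 4) / 7
  L_1(x) = (x + 3)(x - 4) / -6
  L_2(x) = (x + 3)(x + 2) / 42
Then q(x) = -26·L_0(x) - 13·L_1(x) - 61·L_2(x).
Expanding and collecting terms gives q(x) = -3x^2 - 2x - 5.
Check: q(-2) = -13. ✓

q(x) = -3x^2 - 2x - 5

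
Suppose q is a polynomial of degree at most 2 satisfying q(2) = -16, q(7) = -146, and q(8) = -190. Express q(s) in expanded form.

q(s) = -3s^2 + s - 6

Write q(s) = as^2 + bs + c. Substituting each data point gives a linear system:
  4a + 2b + c = -16
  49a + 7b + c = -146
  64a + 8b + c = -190
Solving the system yields a = -3, b = 1, c = -6.
So q(s) = -3s² + s - 6.
Check: q(7) = -146. ✓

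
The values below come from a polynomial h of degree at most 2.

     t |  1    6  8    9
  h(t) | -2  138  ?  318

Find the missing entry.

250

The 3 known points determine the degree-2 polynomial uniquely.
Write h(t) = at^2 + bt + c. Substituting each data point gives a linear system:
  a + b + c = -2
  36a + 6b + c = 138
  81a + 9b + c = 318
Solving the system yields a = 4, b = 0, c = -6.
So h(t) = 4t^2 - 6.
Then h(8) = 250.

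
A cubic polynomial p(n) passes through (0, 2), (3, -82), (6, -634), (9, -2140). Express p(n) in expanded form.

Write p(n) = an^3 + bn^2 + cn + d. Substituting each data point gives a linear system:
  d = 2
  27a + 9b + 3c + d = -82
  216a + 36b + 6c + d = -634
  729a + 81b + 9c + d = -2140
Solving the system yields a = -3, b = 1, c = -4, d = 2.
So p(n) = -3n³ + n² - 4n + 2.
Check: p(6) = -634. ✓

p(n) = -3n^3 + n^2 - 4n + 2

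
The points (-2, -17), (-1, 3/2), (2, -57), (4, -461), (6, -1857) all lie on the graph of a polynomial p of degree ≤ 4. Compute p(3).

Using the Lagrange interpolation formula with nodes -2, -1, 2, 4, 6:
  L_0(s) = (s + 1)(s - 2)(s - 4)(s - 6) / 192
  L_1(s) = (s + 2)(s - 2)(s - 4)(s - 6) / -105
  L_2(s) = (s + 2)(s + 1)(s - 4)(s - 6) / 96
  L_3(s) = (s + 2)(s + 1)(s - 2)(s - 6) / -120
  L_4(s) = (s + 2)(s + 1)(s - 2)(s - 4) / 448
Then p(s) = -17·L_0(s) + 3/2·L_1(s) - 57·L_2(s) - 461·L_3(s) - 1857·L_4(s).
Expanding and collecting terms gives p(s) = -s^4 - (3/2)s^3 - 6s^2 - 4s + 3.
Evaluating at s = 3: p(3) = -369/2.

-369/2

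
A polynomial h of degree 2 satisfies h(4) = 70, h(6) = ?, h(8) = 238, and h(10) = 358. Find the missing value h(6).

142

On equispaced nodes a degree-2 polynomial has vanishing third forward difference, so
  - h(4) + 3·h(6) - 3·h(8) + h(10) = 0.
Substituting the known values and solving for h(6):
  3·h(6) = 426
  h(6) = 142.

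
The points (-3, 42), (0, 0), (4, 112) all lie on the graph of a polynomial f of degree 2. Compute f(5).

Write f(n) = an^2 + bn + c. Substituting each data point gives a linear system:
  9a - 3b + c = 42
  c = 0
  16a + 4b + c = 112
Solving the system yields a = 6, b = 4, c = 0.
So f(n) = 6n^2 + 4n.
Then f(5) = 170.

170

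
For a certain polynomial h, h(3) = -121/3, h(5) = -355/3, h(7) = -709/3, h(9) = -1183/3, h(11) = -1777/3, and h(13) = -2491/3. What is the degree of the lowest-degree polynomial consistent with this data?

Forward differences of the values at x = 3, 5, 7, 9, 11, 13:
  h  : -121/3  -355/3  -709/3  -1183/3  -1777/3  -2491/3
  Δ  : -78  -118  -158  -198  -238
  Δ^2: -40  -40  -40  -40
  Δ^3: 0  0  0
  Δ^4: 0  0
  Δ^5: 0
The second differences are constant (-40) and nonzero, while all higher differences vanish, so the minimal degree is 2.

2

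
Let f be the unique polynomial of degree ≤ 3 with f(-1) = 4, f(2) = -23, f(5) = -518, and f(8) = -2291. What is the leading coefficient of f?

-5

Write f(u) = au^3 + bu^2 + cu + d. Substituting each data point gives a linear system:
  -a + b - c + d = 4
  8a + 4b + 2c + d = -23
  125a + 25b + 5c + d = -518
  512a + 64b + 8c + d = -2291
Solving the system yields a = -5, b = 4, c = 2, d = -3.
So f(u) = -5u^3 + 4u^2 + 2u - 3.
The leading coefficient is -5.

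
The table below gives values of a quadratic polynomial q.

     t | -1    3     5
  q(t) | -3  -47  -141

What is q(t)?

q(t) = -6t^2 + t + 4

Using the Lagrange interpolation formula with nodes -1, 3, 5:
  L_0(t) = (t - 3)(t - 5) / 24
  L_1(t) = (t + 1)(t - 5) / -8
  L_2(t) = (t + 1)(t - 3) / 12
Then q(t) = -3·L_0(t) - 47·L_1(t) - 141·L_2(t).
Expanding and collecting terms gives q(t) = -6t^2 + t + 4.
Check: q(5) = -141. ✓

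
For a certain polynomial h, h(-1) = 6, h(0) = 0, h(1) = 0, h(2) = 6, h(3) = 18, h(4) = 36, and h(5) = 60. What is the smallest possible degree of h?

Forward differences of the values at n = -1, 0, 1, 2, 3, 4, 5:
  h  : 6  0  0  6  18  36  60
  Δ  : -6  0  6  12  18  24
  Δ^2: 6  6  6  6  6
  Δ^3: 0  0  0  0
  Δ^4: 0  0  0
  Δ^5: 0  0
  Δ^6: 0
The second differences are constant (6) and nonzero, while all higher differences vanish, so the minimal degree is 2.

2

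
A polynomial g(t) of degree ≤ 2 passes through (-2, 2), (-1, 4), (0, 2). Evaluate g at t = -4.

-14

Forward differences of the values at t = -2, -1, 0:
  g  : 2  4  2
  Δ  : 2  -2
  Δ^2: -4
The second differences are constant, confirming degree 2.
Interpolating (Newton forward form) and evaluating at t = -4 gives g(-4) = -14.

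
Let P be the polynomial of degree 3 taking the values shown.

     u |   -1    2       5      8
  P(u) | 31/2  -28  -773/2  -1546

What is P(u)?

P(u) = -3u^3 + (1/2)u^2 - 6u + 6

Write P(u) = au^3 + bu^2 + cu + d. Substituting each data point gives a linear system:
  -a + b - c + d = 31/2
  8a + 4b + 2c + d = -28
  125a + 25b + 5c + d = -773/2
  512a + 64b + 8c + d = -1546
Solving the system yields a = -3, b = 1/2, c = -6, d = 6.
So P(u) = -3u³ + (1/2)u² - 6u + 6.
Check: P(8) = -1546. ✓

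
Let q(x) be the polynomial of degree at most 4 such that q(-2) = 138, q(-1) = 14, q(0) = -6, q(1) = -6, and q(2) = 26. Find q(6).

Forward differences of the values at x = -2, -1, 0, 1, 2:
  q  : 138  14  -6  -6  26
  Δ  : -124  -20  0  32
  Δ^2: 104  20  32
  Δ^3: -84  12
  Δ^4: 96
The fourth differences are constant, confirming degree 4.
Interpolating (Newton forward form) and evaluating at x = 6 gives q(6) = 4074.

4074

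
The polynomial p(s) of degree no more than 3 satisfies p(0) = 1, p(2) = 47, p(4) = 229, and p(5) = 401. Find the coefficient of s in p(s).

Write p(s) = as^3 + bs^2 + cs + d. Substituting each data point gives a linear system:
  d = 1
  8a + 4b + 2c + d = 47
  64a + 16b + 4c + d = 229
  125a + 25b + 5c + d = 401
Solving the system yields a = 2, b = 5, c = 5, d = 1.
So p(s) = 2s^3 + 5s^2 + 5s + 1.
The coefficient of s is 5.

5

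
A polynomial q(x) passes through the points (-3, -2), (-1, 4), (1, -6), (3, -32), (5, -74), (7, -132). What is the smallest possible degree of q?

2

Forward differences of the values at x = -3, -1, 1, 3, 5, 7:
  q  : -2  4  -6  -32  -74  -132
  Δ  : 6  -10  -26  -42  -58
  Δ^2: -16  -16  -16  -16
  Δ^3: 0  0  0
  Δ^4: 0  0
  Δ^5: 0
The second differences are constant (-16) and nonzero, while all higher differences vanish, so the minimal degree is 2.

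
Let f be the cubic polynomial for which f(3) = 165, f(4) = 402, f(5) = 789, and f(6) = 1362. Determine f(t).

f(t) = 6t^3 + 3t^2 - 6t - 6

Write f(t) = at^3 + bt^2 + ct + d. Substituting each data point gives a linear system:
  27a + 9b + 3c + d = 165
  64a + 16b + 4c + d = 402
  125a + 25b + 5c + d = 789
  216a + 36b + 6c + d = 1362
Solving the system yields a = 6, b = 3, c = -6, d = -6.
So f(t) = 6t^3 + 3t^2 - 6t - 6.
Check: f(4) = 402. ✓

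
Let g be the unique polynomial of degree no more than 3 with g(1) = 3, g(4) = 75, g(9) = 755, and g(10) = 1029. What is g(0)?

-1

Write g(n) = an^3 + bn^2 + cn + d. Substituting each data point gives a linear system:
  a + b + c + d = 3
  64a + 16b + 4c + d = 75
  729a + 81b + 9c + d = 755
  1000a + 100b + 10c + d = 1029
Solving the system yields a = 1, b = 0, c = 3, d = -1.
So g(n) = n^3 + 3n - 1.
Then g(0) = -1.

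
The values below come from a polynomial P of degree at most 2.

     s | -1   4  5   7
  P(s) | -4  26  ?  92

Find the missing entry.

The 3 known points determine the degree-2 polynomial uniquely.
Write P(s) = as^2 + bs + c. Substituting each data point gives a linear system:
  a - b + c = -4
  16a + 4b + c = 26
  49a + 7b + c = 92
Solving the system yields a = 2, b = 0, c = -6.
So P(s) = 2s^2 - 6.
Then P(5) = 44.

44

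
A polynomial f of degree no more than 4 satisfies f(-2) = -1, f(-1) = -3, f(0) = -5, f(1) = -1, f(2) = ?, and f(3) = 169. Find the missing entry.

The 5 known points determine the degree-4 polynomial uniquely.
Write f(t) = at^4 + bt^3 + ct^2 + dt + e. Substituting each data point gives a linear system:
  16a - 8b + 4c - 2d + e = -1
  a - b + c - d + e = -3
  e = -5
  a + b + c + d + e = -1
  81a + 27b + 9c + 3d + e = 169
Solving the system yields a = 1, b = 3, c = 2, d = -2, e = -5.
So f(t) = t^4 + 3t^3 + 2t^2 - 2t - 5.
Then f(2) = 39.

39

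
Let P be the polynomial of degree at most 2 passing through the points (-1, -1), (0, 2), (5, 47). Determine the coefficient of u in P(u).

4

Write P(u) = au^2 + bu + c. Substituting each data point gives a linear system:
  a - b + c = -1
  c = 2
  25a + 5b + c = 47
Solving the system yields a = 1, b = 4, c = 2.
So P(u) = u^2 + 4u + 2.
The coefficient of u is 4.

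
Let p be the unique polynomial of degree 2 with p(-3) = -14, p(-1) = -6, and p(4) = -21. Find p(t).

Write p(t) = at^2 + bt + c. Substituting each data point gives a linear system:
  9a - 3b + c = -14
  a - b + c = -6
  16a + 4b + c = -21
Solving the system yields a = -1, b = 0, c = -5.
So p(t) = -t^2 - 5.
Check: p(-1) = -6. ✓

p(t) = -t^2 - 5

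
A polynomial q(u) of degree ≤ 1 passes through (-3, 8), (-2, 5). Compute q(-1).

Using the Lagrange interpolation formula with nodes -3, -2:
  L_0(u) = (u + 2) / -1
  L_1(u) = (u + 3) / 1
Then q(u) = 8·L_0(u) + 5·L_1(u).
Expanding and collecting terms gives q(u) = -3u - 1.
Evaluating at u = -1: q(-1) = 2.

2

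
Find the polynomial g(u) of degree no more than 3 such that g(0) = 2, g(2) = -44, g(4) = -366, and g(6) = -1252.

g(u) = -6u^3 + (3/2)u^2 - 2u + 2

Write g(u) = au^3 + bu^2 + cu + d. Substituting each data point gives a linear system:
  d = 2
  8a + 4b + 2c + d = -44
  64a + 16b + 4c + d = -366
  216a + 36b + 6c + d = -1252
Solving the system yields a = -6, b = 3/2, c = -2, d = 2.
So g(u) = -6u³ + (3/2)u² - 2u + 2.
Check: g(2) = -44. ✓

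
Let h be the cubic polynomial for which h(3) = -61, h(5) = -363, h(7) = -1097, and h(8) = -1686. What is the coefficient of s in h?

-3

Write h(s) = as^3 + bs^2 + cs + d. Substituting each data point gives a linear system:
  27a + 9b + 3c + d = -61
  125a + 25b + 5c + d = -363
  343a + 49b + 7c + d = -1097
  512a + 64b + 8c + d = -1686
Solving the system yields a = -4, b = 6, c = -3, d = 2.
So h(s) = -4s³ + 6s² - 3s + 2.
The coefficient of s is -3.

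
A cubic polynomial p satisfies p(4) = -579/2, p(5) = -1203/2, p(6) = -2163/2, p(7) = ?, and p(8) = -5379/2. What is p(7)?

-3531/2

The 4 known points determine the degree-3 polynomial uniquely.
Write p(x) = ax^3 + bx^2 + cx + d. Substituting each data point gives a linear system:
  64a + 16b + 4c + d = -579/2
  125a + 25b + 5c + d = -1203/2
  216a + 36b + 6c + d = -2163/2
  512a + 64b + 8c + d = -5379/2
Solving the system yields a = -6, b = 6, c = 0, d = -3/2.
So p(x) = -6x^3 + 6x^2 - 3/2.
Then p(7) = -3531/2.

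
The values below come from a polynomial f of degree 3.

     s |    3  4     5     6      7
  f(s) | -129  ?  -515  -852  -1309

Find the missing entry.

-280

The 4 known points determine the degree-3 polynomial uniquely.
Write f(s) = as^3 + bs^2 + cs + d. Substituting each data point gives a linear system:
  27a + 9b + 3c + d = -129
  125a + 25b + 5c + d = -515
  216a + 36b + 6c + d = -852
  343a + 49b + 7c + d = -1309
Solving the system yields a = -3, b = -6, c = 2, d = 0.
So f(s) = -3s³ - 6s² + 2s.
Then f(4) = -280.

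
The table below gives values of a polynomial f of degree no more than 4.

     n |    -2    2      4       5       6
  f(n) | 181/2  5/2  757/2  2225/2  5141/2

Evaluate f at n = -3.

Write f(n) = an^4 + bn^3 + cn^2 + dn + e. Substituting each data point gives a linear system:
  16a - 8b + 4c - 2d + e = 181/2
  16a + 8b + 4c + 2d + e = 5/2
  256a + 64b + 16c + 4d + e = 757/2
  625a + 125b + 25c + 5d + e = 2225/2
  1296a + 216b + 36c + 6d + e = 5141/2
Solving the system yields a = 3, b = -6, c = -1, d = 2, e = 5/2.
So f(n) = 3n⁴ - 6n³ - n² + 2n + 5/2.
Then f(-3) = 785/2.

785/2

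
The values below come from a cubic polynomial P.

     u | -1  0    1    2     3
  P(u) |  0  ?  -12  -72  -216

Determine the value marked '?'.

0

The 4 known points determine the degree-3 polynomial uniquely.
Write P(u) = au^3 + bu^2 + cu + d. Substituting each data point gives a linear system:
  -a + b - c + d = 0
  a + b + c + d = -12
  8a + 4b + 2c + d = -72
  27a + 9b + 3c + d = -216
Solving the system yields a = -6, b = -6, c = 0, d = 0.
So P(u) = -6u^3 - 6u^2.
Then P(0) = 0.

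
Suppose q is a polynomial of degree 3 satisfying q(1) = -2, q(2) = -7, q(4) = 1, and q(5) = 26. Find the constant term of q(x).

Write q(x) = ax^3 + bx^2 + cx + d. Substituting each data point gives a linear system:
  a + b + c + d = -2
  8a + 4b + 2c + d = -7
  64a + 16b + 4c + d = 1
  125a + 25b + 5c + d = 26
Solving the system yields a = 1, b = -4, c = 0, d = 1.
So q(x) = x^3 - 4x^2 + 1.
The constant term is 1.

1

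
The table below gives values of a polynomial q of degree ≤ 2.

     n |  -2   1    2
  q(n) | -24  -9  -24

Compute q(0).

-4

Write q(n) = an^2 + bn + c. Substituting each data point gives a linear system:
  4a - 2b + c = -24
  a + b + c = -9
  4a + 2b + c = -24
Solving the system yields a = -5, b = 0, c = -4.
So q(n) = -5n^2 - 4.
Then q(0) = -4.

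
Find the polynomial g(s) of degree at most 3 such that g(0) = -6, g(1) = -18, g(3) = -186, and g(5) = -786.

Write g(s) = as^3 + bs^2 + cs + d. Substituting each data point gives a linear system:
  d = -6
  a + b + c + d = -18
  27a + 9b + 3c + d = -186
  125a + 25b + 5c + d = -786
Solving the system yields a = -6, b = 0, c = -6, d = -6.
So g(s) = -6s^3 - 6s - 6.
Check: g(5) = -786. ✓

g(s) = -6s^3 - 6s - 6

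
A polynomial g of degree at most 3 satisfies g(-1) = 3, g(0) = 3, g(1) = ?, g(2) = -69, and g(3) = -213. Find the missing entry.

The 4 known points determine the degree-3 polynomial uniquely.
Write g(n) = an^3 + bn^2 + cn + d. Substituting each data point gives a linear system:
  -a + b - c + d = 3
  d = 3
  8a + 4b + 2c + d = -69
  27a + 9b + 3c + d = -213
Solving the system yields a = -6, b = -6, c = 0, d = 3.
So g(n) = -6n^3 - 6n^2 + 3.
Then g(1) = -9.

-9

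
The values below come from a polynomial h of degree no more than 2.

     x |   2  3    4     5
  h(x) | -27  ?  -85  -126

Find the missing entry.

-52

On equispaced nodes a degree-2 polynomial has vanishing third forward difference, so
  - h(2) + 3·h(3) - 3·h(4) + h(5) = 0.
Substituting the known values and solving for h(3):
  3·h(3) = -156
  h(3) = -52.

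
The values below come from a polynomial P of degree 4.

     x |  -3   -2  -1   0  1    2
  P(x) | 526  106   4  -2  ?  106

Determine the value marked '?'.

10

On equispaced nodes a degree-4 polynomial has vanishing fifth forward difference, so
  - P(-3) + 5·P(-2) - 10·P(-1) + 10·P(0) - 5·P(1) + P(2) = 0.
Substituting the known values and solving for P(1):
  -5·P(1) = -50
  P(1) = 10.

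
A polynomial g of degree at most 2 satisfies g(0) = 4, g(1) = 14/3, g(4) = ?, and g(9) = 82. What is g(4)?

The 3 known points determine the degree-2 polynomial uniquely.
Write g(n) = an^2 + bn + c. Substituting each data point gives a linear system:
  c = 4
  a + b + c = 14/3
  81a + 9b + c = 82
Solving the system yields a = 1, b = -1/3, c = 4.
So g(n) = n² - (1/3)n + 4.
Then g(4) = 56/3.

56/3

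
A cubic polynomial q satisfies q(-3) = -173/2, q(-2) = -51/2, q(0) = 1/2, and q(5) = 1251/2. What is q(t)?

q(t) = 4t^3 + 4t^2 + 5t + 1/2

Write q(t) = at^3 + bt^2 + ct + d. Substituting each data point gives a linear system:
  -27a + 9b - 3c + d = -173/2
  -8a + 4b - 2c + d = -51/2
  d = 1/2
  125a + 25b + 5c + d = 1251/2
Solving the system yields a = 4, b = 4, c = 5, d = 1/2.
So q(t) = 4t³ + 4t² + 5t + 1/2.
Check: q(-3) = -173/2. ✓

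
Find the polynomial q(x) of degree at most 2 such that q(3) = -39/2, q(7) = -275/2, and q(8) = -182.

q(x) = -3x^2 + (1/2)x + 6

Write q(x) = ax^2 + bx + c. Substituting each data point gives a linear system:
  9a + 3b + c = -39/2
  49a + 7b + c = -275/2
  64a + 8b + c = -182
Solving the system yields a = -3, b = 1/2, c = 6.
So q(x) = -3x² + (1/2)x + 6.
Check: q(3) = -39/2. ✓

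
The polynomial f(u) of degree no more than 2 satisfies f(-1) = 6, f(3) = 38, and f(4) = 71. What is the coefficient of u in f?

Write f(u) = au^2 + bu + c. Substituting each data point gives a linear system:
  a - b + c = 6
  9a + 3b + c = 38
  16a + 4b + c = 71
Solving the system yields a = 5, b = -2, c = -1.
So f(u) = 5u^2 - 2u - 1.
The coefficient of u is -2.

-2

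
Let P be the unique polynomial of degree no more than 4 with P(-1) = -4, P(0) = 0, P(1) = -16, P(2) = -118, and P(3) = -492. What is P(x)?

P(x) = -5x^4 - x^3 - 5x^2 - 5x

Write P(x) = ax^4 + bx^3 + cx^2 + dx + e. Substituting each data point gives a linear system:
  a - b + c - d + e = -4
  e = 0
  a + b + c + d + e = -16
  16a + 8b + 4c + 2d + e = -118
  81a + 27b + 9c + 3d + e = -492
Solving the system yields a = -5, b = -1, c = -5, d = -5, e = 0.
So P(x) = -5x^4 - x^3 - 5x^2 - 5x.
Check: P(1) = -16. ✓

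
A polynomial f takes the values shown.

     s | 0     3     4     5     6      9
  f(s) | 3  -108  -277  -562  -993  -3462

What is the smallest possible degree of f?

3

Divided differences on the nodes 0, 3, 4, 5, 6, 9:
  order 0: 3  -108  -277  -562  -993  -3462
  order 1: -37  -169  -285  -431  -823
  order 2: -33  -58  -73  -98
  order 3: -5  -5  -5
  order 4: 0  0
  order 5: 0
The order-3 divided differences are all -5 (nonzero) and every higher order vanishes, so the data lies on a polynomial of degree exactly 3.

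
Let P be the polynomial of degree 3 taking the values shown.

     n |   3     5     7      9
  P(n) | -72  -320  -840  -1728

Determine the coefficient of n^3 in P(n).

-2

Write P(n) = an^3 + bn^2 + cn + d. Substituting each data point gives a linear system:
  27a + 9b + 3c + d = -72
  125a + 25b + 5c + d = -320
  343a + 49b + 7c + d = -840
  729a + 81b + 9c + d = -1728
Solving the system yields a = -2, b = -4, c = 6, d = 0.
So P(n) = -2n³ - 4n² + 6n.
The leading coefficient is -2.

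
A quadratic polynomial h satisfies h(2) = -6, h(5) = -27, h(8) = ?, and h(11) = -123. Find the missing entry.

On equispaced nodes a degree-2 polynomial has vanishing third forward difference, so
  - h(2) + 3·h(5) - 3·h(8) + h(11) = 0.
Substituting the known values and solving for h(8):
  -3·h(8) = 198
  h(8) = -66.

-66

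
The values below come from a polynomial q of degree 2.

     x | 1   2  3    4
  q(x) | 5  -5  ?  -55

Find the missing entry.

The 3 known points determine the degree-2 polynomial uniquely.
Write q(x) = ax^2 + bx + c. Substituting each data point gives a linear system:
  a + b + c = 5
  4a + 2b + c = -5
  16a + 4b + c = -55
Solving the system yields a = -5, b = 5, c = 5.
So q(x) = -5x^2 + 5x + 5.
Then q(3) = -25.

-25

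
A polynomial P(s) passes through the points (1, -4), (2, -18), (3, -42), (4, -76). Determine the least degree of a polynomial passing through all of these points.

2

Forward differences of the values at s = 1, 2, 3, 4:
  P  : -4  -18  -42  -76
  Δ  : -14  -24  -34
  Δ^2: -10  -10
  Δ^3: 0
The second differences are constant (-10) and nonzero, while all higher differences vanish, so the minimal degree is 2.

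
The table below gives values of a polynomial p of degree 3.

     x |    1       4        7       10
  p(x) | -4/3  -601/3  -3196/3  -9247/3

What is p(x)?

p(x) = -3x^3 - x^2 + (5/3)x + 1

Write p(x) = ax^3 + bx^2 + cx + d. Substituting each data point gives a linear system:
  a + b + c + d = -4/3
  64a + 16b + 4c + d = -601/3
  343a + 49b + 7c + d = -3196/3
  1000a + 100b + 10c + d = -9247/3
Solving the system yields a = -3, b = -1, c = 5/3, d = 1.
So p(x) = -3x³ - x² + (5/3)x + 1.
Check: p(4) = -601/3. ✓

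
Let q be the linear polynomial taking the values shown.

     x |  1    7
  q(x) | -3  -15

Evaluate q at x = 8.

-17

Write q(x) = ax + b. Substituting each data point gives a linear system:
  a + b = -3
  7a + b = -15
Solving the system yields a = -2, b = -1.
So q(x) = -2x - 1.
Then q(8) = -17.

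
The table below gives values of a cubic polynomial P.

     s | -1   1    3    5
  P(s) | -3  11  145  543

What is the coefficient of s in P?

Write P(s) = as^3 + bs^2 + cs + d. Substituting each data point gives a linear system:
  -a + b - c + d = -3
  a + b + c + d = 11
  27a + 9b + 3c + d = 145
  125a + 25b + 5c + d = 543
Solving the system yields a = 3, b = 6, c = 4, d = -2.
So P(s) = 3s^3 + 6s^2 + 4s - 2.
The coefficient of s is 4.

4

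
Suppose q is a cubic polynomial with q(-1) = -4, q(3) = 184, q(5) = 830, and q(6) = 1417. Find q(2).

53

Write q(x) = ax^3 + bx^2 + cx + d. Substituting each data point gives a linear system:
  -a + b - c + d = -4
  27a + 9b + 3c + d = 184
  125a + 25b + 5c + d = 830
  216a + 36b + 6c + d = 1417
Solving the system yields a = 6, b = 4, c = -3, d = -5.
So q(x) = 6x^3 + 4x^2 - 3x - 5.
Then q(2) = 53.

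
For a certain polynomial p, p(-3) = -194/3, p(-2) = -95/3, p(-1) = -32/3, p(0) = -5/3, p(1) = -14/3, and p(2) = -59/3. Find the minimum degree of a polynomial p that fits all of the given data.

Forward differences of the values at n = -3, -2, -1, 0, 1, 2:
  p  : -194/3  -95/3  -32/3  -5/3  -14/3  -59/3
  Δ  : 33  21  9  -3  -15
  Δ^2: -12  -12  -12  -12
  Δ^3: 0  0  0
  Δ^4: 0  0
  Δ^5: 0
The second differences are constant (-12) and nonzero, while all higher differences vanish, so the minimal degree is 2.

2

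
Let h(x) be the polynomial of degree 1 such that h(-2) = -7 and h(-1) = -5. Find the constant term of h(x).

-3

Write h(x) = ax + b. Substituting each data point gives a linear system:
  -2a + b = -7
  -a + b = -5
Solving the system yields a = 2, b = -3.
So h(x) = 2x - 3.
The constant term is -3.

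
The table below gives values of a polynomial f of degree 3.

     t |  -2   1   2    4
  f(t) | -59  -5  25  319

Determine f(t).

f(t) = 6t^3 - 3t^2 - 3t - 5

Using the Lagrange interpolation formula with nodes -2, 1, 2, 4:
  L_0(t) = (t - 1)(t - 2)(t - 4) / -72
  L_1(t) = (t + 2)(t - 2)(t - 4) / 9
  L_2(t) = (t + 2)(t - 1)(t - 4) / -8
  L_3(t) = (t + 2)(t - 1)(t - 2) / 36
Then f(t) = -59·L_0(t) - 5·L_1(t) + 25·L_2(t) + 319·L_3(t).
Expanding and collecting terms gives f(t) = 6t^3 - 3t^2 - 3t - 5.
Check: f(2) = 25. ✓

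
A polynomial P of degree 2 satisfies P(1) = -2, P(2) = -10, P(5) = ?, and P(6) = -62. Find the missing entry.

The 3 known points determine the degree-2 polynomial uniquely.
Write P(u) = au^2 + bu + c. Substituting each data point gives a linear system:
  a + b + c = -2
  4a + 2b + c = -10
  36a + 6b + c = -62
Solving the system yields a = -1, b = -5, c = 4.
So P(u) = -u^2 - 5u + 4.
Then P(5) = -46.

-46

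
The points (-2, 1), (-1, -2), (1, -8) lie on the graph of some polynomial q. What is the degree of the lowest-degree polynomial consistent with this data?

Divided differences on the nodes -2, -1, 1:
  order 0: 1  -2  -8
  order 1: -3  -3
  order 2: 0
The order-1 divided differences are all -3 (nonzero) and every higher order vanishes, so the data lies on a polynomial of degree exactly 1.

1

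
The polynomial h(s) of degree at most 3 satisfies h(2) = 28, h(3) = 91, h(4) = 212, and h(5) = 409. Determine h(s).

Write h(s) = as^3 + bs^2 + cs + d. Substituting each data point gives a linear system:
  8a + 4b + 2c + d = 28
  27a + 9b + 3c + d = 91
  64a + 16b + 4c + d = 212
  125a + 25b + 5c + d = 409
Solving the system yields a = 3, b = 2, c = -4, d = 4.
So h(s) = 3s^3 + 2s^2 - 4s + 4.
Check: h(2) = 28. ✓

h(s) = 3s^3 + 2s^2 - 4s + 4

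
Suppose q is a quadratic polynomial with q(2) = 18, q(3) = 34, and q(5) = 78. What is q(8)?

174

Write q(s) = as^2 + bs + c. Substituting each data point gives a linear system:
  4a + 2b + c = 18
  9a + 3b + c = 34
  25a + 5b + c = 78
Solving the system yields a = 2, b = 6, c = -2.
So q(s) = 2s² + 6s - 2.
Then q(8) = 174.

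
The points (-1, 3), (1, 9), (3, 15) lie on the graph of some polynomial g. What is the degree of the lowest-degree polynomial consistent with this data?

Forward differences of the values at t = -1, 1, 3:
  g  : 3  9  15
  Δ  : 6  6
  Δ^2: 0
The first differences are constant (6) and nonzero, while all higher differences vanish, so the minimal degree is 1.

1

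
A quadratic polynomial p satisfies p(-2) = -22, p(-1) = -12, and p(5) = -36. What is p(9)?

Write p(s) = as^2 + bs + c. Substituting each data point gives a linear system:
  4a - 2b + c = -22
  a - b + c = -12
  25a + 5b + c = -36
Solving the system yields a = -2, b = 4, c = -6.
So p(s) = -2s² + 4s - 6.
Then p(9) = -132.

-132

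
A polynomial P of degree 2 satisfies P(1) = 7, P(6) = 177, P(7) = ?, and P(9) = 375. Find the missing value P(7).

The 3 known points determine the degree-2 polynomial uniquely.
Write P(n) = an^2 + bn + c. Substituting each data point gives a linear system:
  a + b + c = 7
  36a + 6b + c = 177
  81a + 9b + c = 375
Solving the system yields a = 4, b = 6, c = -3.
So P(n) = 4n^2 + 6n - 3.
Then P(7) = 235.

235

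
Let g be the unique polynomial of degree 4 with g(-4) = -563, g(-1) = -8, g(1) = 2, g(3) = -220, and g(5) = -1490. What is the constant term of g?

5

Write g(x) = ax^4 + bx^3 + cx^2 + dx + e. Substituting each data point gives a linear system:
  256a - 64b + 16c - 4d + e = -563
  a - b + c - d + e = -8
  a + b + c + d + e = 2
  81a + 27b + 9c + 3d + e = -220
  625a + 125b + 25c + 5d + e = -1490
Solving the system yields a = -2, b = -1, c = -6, d = 6, e = 5.
So g(x) = -2x^4 - x^3 - 6x^2 + 6x + 5.
The constant term is 5.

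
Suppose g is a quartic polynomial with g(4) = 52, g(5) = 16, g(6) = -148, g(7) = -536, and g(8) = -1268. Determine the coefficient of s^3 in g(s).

6

Write g(s) = as^4 + bs^3 + cs^2 + ds + e. Substituting each data point gives a linear system:
  256a + 64b + 16c + 4d + e = 52
  625a + 125b + 25c + 5d + e = 16
  1296a + 216b + 36c + 6d + e = -148
  2401a + 343b + 49c + 7d + e = -536
  4096a + 512b + 64c + 8d + e = -1268
Solving the system yields a = -1, b = 6, c = -3, d = -6, e = -4.
So g(s) = -s^4 + 6s^3 - 3s^2 - 6s - 4.
The coefficient of s^3 is 6.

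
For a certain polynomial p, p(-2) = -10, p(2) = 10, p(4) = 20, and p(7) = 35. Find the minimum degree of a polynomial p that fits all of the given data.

1

Divided differences on the nodes -2, 2, 4, 7:
  order 0: -10  10  20  35
  order 1: 5  5  5
  order 2: 0  0
  order 3: 0
The order-1 divided differences are all 5 (nonzero) and every higher order vanishes, so the data lies on a polynomial of degree exactly 1.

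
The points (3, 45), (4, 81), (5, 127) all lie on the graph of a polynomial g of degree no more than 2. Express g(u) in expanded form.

g(u) = 5u^2 + u - 3

Using the Lagrange interpolation formula with nodes 3, 4, 5:
  L_0(u) = (u - 4)(u - 5) / 2
  L_1(u) = (u - 3)(u - 5) / -1
  L_2(u) = (u - 3)(u - 4) / 2
Then g(u) = 45·L_0(u) + 81·L_1(u) + 127·L_2(u).
Expanding and collecting terms gives g(u) = 5u² + u - 3.
Check: g(5) = 127. ✓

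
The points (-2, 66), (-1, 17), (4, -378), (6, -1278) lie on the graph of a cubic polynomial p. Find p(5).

-739

Write p(x) = ax^3 + bx^2 + cx + d. Substituting each data point gives a linear system:
  -8a + 4b - 2c + d = 66
  -a + b - c + d = 17
  64a + 16b + 4c + d = -378
  216a + 36b + 6c + d = -1278
Solving the system yields a = -6, b = 1, c = -4, d = 6.
So p(x) = -6x^3 + x^2 - 4x + 6.
Then p(5) = -739.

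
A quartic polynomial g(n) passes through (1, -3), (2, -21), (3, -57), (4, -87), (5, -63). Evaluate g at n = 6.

Write g(n) = an^4 + bn^3 + cn^2 + dn + e. Substituting each data point gives a linear system:
  a + b + c + d + e = -3
  16a + 8b + 4c + 2d + e = -21
  81a + 27b + 9c + 3d + e = -57
  256a + 64b + 16c + 4d + e = -87
  625a + 125b + 25c + 5d + e = -63
Solving the system yields a = 1, b = -6, c = 2, d = 3, e = -3.
So g(n) = n⁴ - 6n³ + 2n² + 3n - 3.
Then g(6) = 87.

87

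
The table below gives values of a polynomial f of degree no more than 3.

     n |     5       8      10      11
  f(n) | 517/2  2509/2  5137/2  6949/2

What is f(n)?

f(n) = 3n^3 - 4n^2 - 3n - 3/2

Write f(n) = an^3 + bn^2 + cn + d. Substituting each data point gives a linear system:
  125a + 25b + 5c + d = 517/2
  512a + 64b + 8c + d = 2509/2
  1000a + 100b + 10c + d = 5137/2
  1331a + 121b + 11c + d = 6949/2
Solving the system yields a = 3, b = -4, c = -3, d = -3/2.
So f(n) = 3n³ - 4n² - 3n - 3/2.
Check: f(11) = 6949/2. ✓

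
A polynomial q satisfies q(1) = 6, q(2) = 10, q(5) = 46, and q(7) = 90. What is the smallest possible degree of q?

2

Divided differences on the nodes 1, 2, 5, 7:
  order 0: 6  10  46  90
  order 1: 4  12  22
  order 2: 2  2
  order 3: 0
The order-2 divided differences are all 2 (nonzero) and every higher order vanishes, so the data lies on a polynomial of degree exactly 2.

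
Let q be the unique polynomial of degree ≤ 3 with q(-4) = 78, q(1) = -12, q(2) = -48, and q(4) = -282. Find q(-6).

Write q(u) = au^3 + bu^2 + cu + d. Substituting each data point gives a linear system:
  -64a + 16b - 4c + d = 78
  a + b + c + d = -12
  8a + 4b + 2c + d = -48
  64a + 16b + 4c + d = -282
Solving the system yields a = -3, b = -6, c = 3, d = -6.
So q(u) = -3u^3 - 6u^2 + 3u - 6.
Then q(-6) = 408.

408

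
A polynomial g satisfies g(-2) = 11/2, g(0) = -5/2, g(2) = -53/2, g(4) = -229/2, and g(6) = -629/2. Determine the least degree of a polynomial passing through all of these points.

Forward differences of the values at n = -2, 0, 2, 4, 6:
  g  : 11/2  -5/2  -53/2  -229/2  -629/2
  Δ  : -8  -24  -88  -200
  Δ^2: -16  -64  -112
  Δ^3: -48  -48
  Δ^4: 0
The third differences are constant (-48) and nonzero, while all higher differences vanish, so the minimal degree is 3.

3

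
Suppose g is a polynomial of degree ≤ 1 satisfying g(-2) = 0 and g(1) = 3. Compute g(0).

2

Write g(u) = au + b. Substituting each data point gives a linear system:
  -2a + b = 0
  a + b = 3
Solving the system yields a = 1, b = 2.
So g(u) = u + 2.
Then g(0) = 2.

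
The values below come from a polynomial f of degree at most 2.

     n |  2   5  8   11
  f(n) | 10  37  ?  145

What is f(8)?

On equispaced nodes a degree-2 polynomial has vanishing third forward difference, so
  - f(2) + 3·f(5) - 3·f(8) + f(11) = 0.
Substituting the known values and solving for f(8):
  -3·f(8) = -246
  f(8) = 82.

82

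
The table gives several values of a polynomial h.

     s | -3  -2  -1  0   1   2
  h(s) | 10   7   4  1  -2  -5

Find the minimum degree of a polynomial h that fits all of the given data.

1

Forward differences of the values at s = -3, -2, -1, 0, 1, 2:
  h  : 10  7  4  1  -2  -5
  Δ  : -3  -3  -3  -3  -3
  Δ^2: 0  0  0  0
  Δ^3: 0  0  0
  Δ^4: 0  0
  Δ^5: 0
The first differences are constant (-3) and nonzero, while all higher differences vanish, so the minimal degree is 1.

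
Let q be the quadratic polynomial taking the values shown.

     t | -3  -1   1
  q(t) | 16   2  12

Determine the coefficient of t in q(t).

Write q(t) = at^2 + bt + c. Substituting each data point gives a linear system:
  9a - 3b + c = 16
  a - b + c = 2
  a + b + c = 12
Solving the system yields a = 3, b = 5, c = 4.
So q(t) = 3t^2 + 5t + 4.
The coefficient of t is 5.

5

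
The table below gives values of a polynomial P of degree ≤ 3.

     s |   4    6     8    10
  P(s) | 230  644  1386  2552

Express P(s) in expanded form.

P(s) = 2s^3 + 5s^2 + 5s + 2

Write P(s) = as^3 + bs^2 + cs + d. Substituting each data point gives a linear system:
  64a + 16b + 4c + d = 230
  216a + 36b + 6c + d = 644
  512a + 64b + 8c + d = 1386
  1000a + 100b + 10c + d = 2552
Solving the system yields a = 2, b = 5, c = 5, d = 2.
So P(s) = 2s³ + 5s² + 5s + 2.
Check: P(10) = 2552. ✓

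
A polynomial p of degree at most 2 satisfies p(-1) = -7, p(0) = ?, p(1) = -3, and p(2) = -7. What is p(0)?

-3

The 3 known points determine the degree-2 polynomial uniquely.
Write p(n) = an^2 + bn + c. Substituting each data point gives a linear system:
  a - b + c = -7
  a + b + c = -3
  4a + 2b + c = -7
Solving the system yields a = -2, b = 2, c = -3.
So p(n) = -2n^2 + 2n - 3.
Then p(0) = -3.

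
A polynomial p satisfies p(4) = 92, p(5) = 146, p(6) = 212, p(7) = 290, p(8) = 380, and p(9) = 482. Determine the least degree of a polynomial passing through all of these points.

2

Forward differences of the values at u = 4, 5, 6, 7, 8, 9:
  p  : 92  146  212  290  380  482
  Δ  : 54  66  78  90  102
  Δ^2: 12  12  12  12
  Δ^3: 0  0  0
  Δ^4: 0  0
  Δ^5: 0
The second differences are constant (12) and nonzero, while all higher differences vanish, so the minimal degree is 2.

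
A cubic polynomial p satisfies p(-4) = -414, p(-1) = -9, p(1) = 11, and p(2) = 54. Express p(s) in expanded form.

p(s) = 6s^3 - s^2 + 4s + 2

Using the Lagrange interpolation formula with nodes -4, -1, 1, 2:
  L_0(s) = (s + 1)(s - 1)(s - 2) / -90
  L_1(s) = (s + 4)(s - 1)(s - 2) / 18
  L_2(s) = (s + 4)(s + 1)(s - 2) / -10
  L_3(s) = (s + 4)(s + 1)(s - 1) / 18
Then p(s) = -414·L_0(s) - 9·L_1(s) + 11·L_2(s) + 54·L_3(s).
Expanding and collecting terms gives p(s) = 6s^3 - s^2 + 4s + 2.
Check: p(-4) = -414. ✓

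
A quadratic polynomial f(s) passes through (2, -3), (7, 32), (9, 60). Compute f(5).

Using the Lagrange interpolation formula with nodes 2, 7, 9:
  L_0(s) = (s - 7)(s - 9) / 35
  L_1(s) = (s - 2)(s - 9) / -10
  L_2(s) = (s - 2)(s - 7) / 14
Then f(s) = -3·L_0(s) + 32·L_1(s) + 60·L_2(s).
Expanding and collecting terms gives f(s) = s^2 - 2s - 3.
Evaluating at s = 5: f(5) = 12.

12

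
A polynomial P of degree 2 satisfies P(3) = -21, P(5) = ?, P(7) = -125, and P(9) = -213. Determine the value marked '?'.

On equispaced nodes a degree-2 polynomial has vanishing third forward difference, so
  - P(3) + 3·P(5) - 3·P(7) + P(9) = 0.
Substituting the known values and solving for P(5):
  3·P(5) = -183
  P(5) = -61.

-61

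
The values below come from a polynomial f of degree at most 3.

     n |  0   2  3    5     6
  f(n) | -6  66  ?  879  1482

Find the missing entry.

207

The 4 known points determine the degree-3 polynomial uniquely.
Write f(n) = an^3 + bn^2 + cn + d. Substituting each data point gives a linear system:
  d = -6
  8a + 4b + 2c + d = 66
  125a + 25b + 5c + d = 879
  216a + 36b + 6c + d = 1482
Solving the system yields a = 6, b = 5, c = 2, d = -6.
So f(n) = 6n³ + 5n² + 2n - 6.
Then f(3) = 207.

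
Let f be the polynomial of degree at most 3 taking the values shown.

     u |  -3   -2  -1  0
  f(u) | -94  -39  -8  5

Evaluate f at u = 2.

1

Write f(u) = au^3 + bu^2 + cu + d. Substituting each data point gives a linear system:
  -27a + 9b - 3c + d = -94
  -8a + 4b - 2c + d = -39
  -a + b - c + d = -8
  d = 5
Solving the system yields a = 1, b = -6, c = 6, d = 5.
So f(u) = u^3 - 6u^2 + 6u + 5.
Then f(2) = 1.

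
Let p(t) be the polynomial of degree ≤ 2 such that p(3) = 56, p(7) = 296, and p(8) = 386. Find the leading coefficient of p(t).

6

Write p(t) = at^2 + bt + c. Substituting each data point gives a linear system:
  9a + 3b + c = 56
  49a + 7b + c = 296
  64a + 8b + c = 386
Solving the system yields a = 6, b = 0, c = 2.
So p(t) = 6t^2 + 2.
The leading coefficient is 6.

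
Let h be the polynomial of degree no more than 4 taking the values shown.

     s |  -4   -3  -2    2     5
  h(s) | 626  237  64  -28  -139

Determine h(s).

Using the Lagrange interpolation formula with nodes -4, -3, -2, 2, 5:
  L_0(s) = (s + 3)(s + 2)(s - 2)(s - 5) / 108
  L_1(s) = (s + 4)(s + 2)(s - 2)(s - 5) / -40
  L_2(s) = (s + 4)(s + 3)(s - 2)(s - 5) / 56
  L_3(s) = (s + 4)(s + 3)(s + 2)(s - 5) / -360
  L_4(s) = (s + 4)(s + 3)(s + 2)(s - 2) / 1512
Then h(s) = 626·L_0(s) + 237·L_1(s) + 64·L_2(s) - 28·L_3(s) - 139·L_4(s).
Expanding and collecting terms gives h(s) = s^4 - 6s^3 - s^2 + s + 6.
Check: h(-2) = 64. ✓

h(s) = s^4 - 6s^3 - s^2 + s + 6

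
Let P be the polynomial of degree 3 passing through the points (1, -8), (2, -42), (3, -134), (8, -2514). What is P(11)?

Write P(x) = ax^3 + bx^2 + cx + d. Substituting each data point gives a linear system:
  a + b + c + d = -8
  8a + 4b + 2c + d = -42
  27a + 9b + 3c + d = -134
  512a + 64b + 8c + d = -2514
Solving the system yields a = -5, b = 1, c = -2, d = -2.
So P(x) = -5x^3 + x^2 - 2x - 2.
Then P(11) = -6558.

-6558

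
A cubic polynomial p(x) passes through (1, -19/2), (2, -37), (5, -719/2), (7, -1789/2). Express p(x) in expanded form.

p(x) = -2x^3 - 4x^2 - (3/2)x - 2

Write p(x) = ax^3 + bx^2 + cx + d. Substituting each data point gives a linear system:
  a + b + c + d = -19/2
  8a + 4b + 2c + d = -37
  125a + 25b + 5c + d = -719/2
  343a + 49b + 7c + d = -1789/2
Solving the system yields a = -2, b = -4, c = -3/2, d = -2.
So p(x) = -2x^3 - 4x^2 - (3/2)x - 2.
Check: p(5) = -719/2. ✓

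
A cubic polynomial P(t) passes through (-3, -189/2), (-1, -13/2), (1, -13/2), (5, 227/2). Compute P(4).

77/2

Write P(t) = at^3 + bt^2 + ct + d. Substituting each data point gives a linear system:
  -27a + 9b - 3c + d = -189/2
  -a + b - c + d = -13/2
  a + b + c + d = -13/2
  125a + 25b + 5c + d = 227/2
Solving the system yields a = 2, b = -5, c = -2, d = -3/2.
So P(t) = 2t^3 - 5t^2 - 2t - 3/2.
Then P(4) = 77/2.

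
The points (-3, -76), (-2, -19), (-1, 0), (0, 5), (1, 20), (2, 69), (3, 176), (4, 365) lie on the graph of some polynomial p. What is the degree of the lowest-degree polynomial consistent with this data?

3

Forward differences of the values at n = -3, -2, -1, 0, 1, 2, 3, 4:
  p  : -76  -19  0  5  20  69  176  365
  Δ  : 57  19  5  15  49  107  189
  Δ^2: -38  -14  10  34  58  82
  Δ^3: 24  24  24  24  24
  Δ^4: 0  0  0  0
  Δ^5: 0  0  0
  Δ^6: 0  0
  Δ^7: 0
The third differences are constant (24) and nonzero, while all higher differences vanish, so the minimal degree is 3.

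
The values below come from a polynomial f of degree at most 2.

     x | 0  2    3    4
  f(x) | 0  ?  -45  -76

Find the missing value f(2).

The 3 known points determine the degree-2 polynomial uniquely.
Write f(x) = ax^2 + bx + c. Substituting each data point gives a linear system:
  c = 0
  9a + 3b + c = -45
  16a + 4b + c = -76
Solving the system yields a = -4, b = -3, c = 0.
So f(x) = -4x^2 - 3x.
Then f(2) = -22.

-22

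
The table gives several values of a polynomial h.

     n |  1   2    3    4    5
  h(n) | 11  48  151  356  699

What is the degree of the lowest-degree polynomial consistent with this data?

3

Forward differences of the values at n = 1, 2, 3, 4, 5:
  h  : 11  48  151  356  699
  Δ  : 37  103  205  343
  Δ^2: 66  102  138
  Δ^3: 36  36
  Δ^4: 0
The third differences are constant (36) and nonzero, while all higher differences vanish, so the minimal degree is 3.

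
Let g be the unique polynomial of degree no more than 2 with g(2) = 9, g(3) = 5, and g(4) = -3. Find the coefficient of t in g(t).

Write g(t) = at^2 + bt + c. Substituting each data point gives a linear system:
  4a + 2b + c = 9
  9a + 3b + c = 5
  16a + 4b + c = -3
Solving the system yields a = -2, b = 6, c = 5.
So g(t) = -2t^2 + 6t + 5.
The coefficient of t is 6.

6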